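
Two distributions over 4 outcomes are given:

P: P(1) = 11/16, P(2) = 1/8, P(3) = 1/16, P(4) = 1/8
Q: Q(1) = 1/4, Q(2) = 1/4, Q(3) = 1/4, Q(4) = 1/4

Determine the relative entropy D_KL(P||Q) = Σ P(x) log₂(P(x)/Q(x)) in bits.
0.6284 bits

D_KL(P||Q) = Σ P(x) log₂(P(x)/Q(x))

Computing term by term:
  P(1)·log₂(P(1)/Q(1)) = (11/16)·log₂((11/16)/(1/4)) = 1.00336
  P(2)·log₂(P(2)/Q(2)) = (1/8)·log₂((1/8)/(1/4)) = -0.12500
  P(3)·log₂(P(3)/Q(3)) = (1/16)·log₂((1/16)/(1/4)) = -0.12500
  P(4)·log₂(P(4)/Q(4)) = (1/8)·log₂((1/8)/(1/4)) = -0.12500

D_KL(P||Q) = 1.00336 - 0.12500 - 0.12500 - 0.12500 = 0.62836 ≈ 0.6284 bits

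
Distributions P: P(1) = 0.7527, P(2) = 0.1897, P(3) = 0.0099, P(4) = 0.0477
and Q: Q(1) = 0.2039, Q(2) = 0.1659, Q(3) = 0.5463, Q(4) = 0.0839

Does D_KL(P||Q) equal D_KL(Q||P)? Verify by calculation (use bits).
D_KL(P||Q) = 1.3588 bits, D_KL(Q||P) = 2.8130 bits. No — D_KL(P||Q) ≠ D_KL(Q||P) for this pair.

D_KL(P||Q) = Σ P(x) log₂(P(x)/Q(x))

Computing term by term:
  P(1)·log₂(P(1)/Q(1)) = 0.7527·log₂(0.7527/0.2039) = 1.41825
  P(2)·log₂(P(2)/Q(2)) = 0.1897·log₂(0.1897/0.1659) = 0.03669
  P(3)·log₂(P(3)/Q(3)) = 0.0099·log₂(0.0099/0.5463) = -0.05728
  P(4)·log₂(P(4)/Q(4)) = 0.0477·log₂(0.0477/0.0839) = -0.03886

D_KL(P||Q) = 1.41825 + 0.03669 - 0.05728 - 0.03886 = 1.35880 ≈ 1.3588 bits

D_KL(Q||P) = Σ Q(x) log₂(Q(x)/P(x))

Computing term by term:
  Q(1)·log₂(Q(1)/P(1)) = 0.2039·log₂(0.2039/0.7527) = -0.38419
  Q(2)·log₂(Q(2)/P(2)) = 0.1659·log₂(0.1659/0.1897) = -0.03209
  Q(3)·log₂(Q(3)/P(3)) = 0.5463·log₂(0.5463/0.0099) = 3.16096
  Q(4)·log₂(Q(4)/P(4)) = 0.0839·log₂(0.0839/0.0477) = 0.06835

D_KL(Q||P) = -0.38419 - 0.03209 + 3.16096 + 0.06835 = 2.81303 ≈ 2.8130 bits

These are NOT equal (difference: 1.4542 bits). KL divergence is asymmetric: D_KL(P||Q) ≠ D_KL(Q||P) in general.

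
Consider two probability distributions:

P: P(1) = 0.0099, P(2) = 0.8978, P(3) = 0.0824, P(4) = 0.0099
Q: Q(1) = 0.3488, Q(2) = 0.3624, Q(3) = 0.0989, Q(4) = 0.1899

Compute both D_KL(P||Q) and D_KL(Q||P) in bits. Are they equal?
D_KL(P||Q) = 1.0603 bits, D_KL(Q||P) = 2.1534 bits. No, they are not equal.

D_KL(P||Q) = Σ P(x) log₂(P(x)/Q(x))

Computing term by term:
  P(1)·log₂(P(1)/Q(1)) = 0.0099·log₂(0.0099/0.3488) = -0.05087
  P(2)·log₂(P(2)/Q(2)) = 0.8978·log₂(0.8978/0.3624) = 1.17505
  P(3)·log₂(P(3)/Q(3)) = 0.0824·log₂(0.0824/0.0989) = -0.02170
  P(4)·log₂(P(4)/Q(4)) = 0.0099·log₂(0.0099/0.1899) = -0.04219

D_KL(P||Q) = -0.05087 + 1.17505 - 0.02170 - 0.04219 = 1.06029 ≈ 1.0603 bits

D_KL(Q||P) = Σ Q(x) log₂(Q(x)/P(x))

Computing term by term:
  Q(1)·log₂(Q(1)/P(1)) = 0.3488·log₂(0.3488/0.0099) = 1.79242
  Q(2)·log₂(Q(2)/P(2)) = 0.3624·log₂(0.3624/0.8978) = -0.47431
  Q(3)·log₂(Q(3)/P(3)) = 0.0989·log₂(0.0989/0.0824) = 0.02604
  Q(4)·log₂(Q(4)/P(4)) = 0.1899·log₂(0.1899/0.0099) = 0.80929

D_KL(Q||P) = 1.79242 - 0.47431 + 0.02604 + 0.80929 = 2.15344 ≈ 2.1534 bits

These are NOT equal (difference: 1.0931 bits). KL divergence is asymmetric: D_KL(P||Q) ≠ D_KL(Q||P) in general.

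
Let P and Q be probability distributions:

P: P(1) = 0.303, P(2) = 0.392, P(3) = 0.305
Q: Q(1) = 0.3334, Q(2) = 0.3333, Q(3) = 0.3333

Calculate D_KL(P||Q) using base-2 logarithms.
0.0109 bits

D_KL(P||Q) = Σ P(x) log₂(P(x)/Q(x))

Computing term by term:
  P(1)·log₂(P(1)/Q(1)) = 0.303·log₂(0.303/0.3334) = -0.04179
  P(2)·log₂(P(2)/Q(2)) = 0.392·log₂(0.392/0.3333) = 0.09174
  P(3)·log₂(P(3)/Q(3)) = 0.305·log₂(0.305/0.3333) = -0.03904

D_KL(P||Q) = -0.04179 + 0.09174 - 0.03904 = 0.01091 ≈ 0.0109 bits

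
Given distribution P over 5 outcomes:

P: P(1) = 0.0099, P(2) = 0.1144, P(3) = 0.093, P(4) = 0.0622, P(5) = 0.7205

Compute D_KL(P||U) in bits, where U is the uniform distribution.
0.9895 bits

U(i) = 1/5 for all i

D_KL(P||U) = Σ P(x) log₂(P(x) / (1/5))
           = Σ P(x) log₂(P(x)) + log₂(5)
           = log₂(5) - H(P)

H(P) = -Σ P(x) log₂(P(x)):
  -P(1)·log₂(P(1)) = -(0.0099)·log₂(0.0099) = 0.06592
  -P(2)·log₂(P(2)) = -(0.1144)·log₂(0.1144) = 0.35783
  -P(3)·log₂(P(3)) = -(0.093)·log₂(0.093) = 0.31868
  -P(4)·log₂(P(4)) = -(0.0622)·log₂(0.0622) = 0.24923
  -P(5)·log₂(P(5)) = -(0.7205)·log₂(0.7205) = 0.34075
H(P) = 0.06592 + 0.35783 + 0.31868 + 0.24923 + 0.34075 = 1.33241 bits

log₂(5) = 2.32193 bits

D_KL(P||U) = 2.32193 - 1.33241 = 0.98952 ≈ 0.9895 bits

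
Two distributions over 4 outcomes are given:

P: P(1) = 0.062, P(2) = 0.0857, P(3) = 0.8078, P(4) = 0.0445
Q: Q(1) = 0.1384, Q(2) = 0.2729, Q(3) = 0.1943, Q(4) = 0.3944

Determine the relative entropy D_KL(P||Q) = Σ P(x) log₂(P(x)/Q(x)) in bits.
1.3055 bits

D_KL(P||Q) = Σ P(x) log₂(P(x)/Q(x))

Computing term by term:
  P(1)·log₂(P(1)/Q(1)) = 0.062·log₂(0.062/0.1384) = -0.07183
  P(2)·log₂(P(2)/Q(2)) = 0.0857·log₂(0.0857/0.2729) = -0.14321
  P(3)·log₂(P(3)/Q(3)) = 0.8078·log₂(0.8078/0.1943) = 1.66060
  P(4)·log₂(P(4)/Q(4)) = 0.0445·log₂(0.0445/0.3944) = -0.14008

D_KL(P||Q) = -0.07183 - 0.14321 + 1.66060 - 0.14008 = 1.30548 ≈ 1.3055 bits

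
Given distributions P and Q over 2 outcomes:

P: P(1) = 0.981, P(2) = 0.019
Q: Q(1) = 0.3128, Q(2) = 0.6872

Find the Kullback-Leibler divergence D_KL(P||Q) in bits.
1.5193 bits

D_KL(P||Q) = Σ P(x) log₂(P(x)/Q(x))

Computing term by term:
  P(1)·log₂(P(1)/Q(1)) = 0.981·log₂(0.981/0.3128) = 1.61768
  P(2)·log₂(P(2)/Q(2)) = 0.019·log₂(0.019/0.6872) = -0.09836

D_KL(P||Q) = 1.61768 - 0.09836 = 1.51932 ≈ 1.5193 bits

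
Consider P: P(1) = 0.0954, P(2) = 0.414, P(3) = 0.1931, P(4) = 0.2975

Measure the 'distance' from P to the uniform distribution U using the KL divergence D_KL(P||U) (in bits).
0.1714 bits

U(i) = 1/4 for all i

D_KL(P||U) = Σ P(x) log₂(P(x) / (1/4))
           = Σ P(x) log₂(P(x)) + log₂(4)
           = log₂(4) - H(P)

H(P) = -Σ P(x) log₂(P(x)):
  -P(1)·log₂(P(1)) = -(0.0954)·log₂(0.0954) = 0.32339
  -P(2)·log₂(P(2)) = -(0.414)·log₂(0.414) = 0.52673
  -P(3)·log₂(P(3)) = -(0.1931)·log₂(0.1931) = 0.45815
  -P(4)·log₂(P(4)) = -(0.2975)·log₂(0.2975) = 0.52034
H(P) = 0.32339 + 0.52673 + 0.45815 + 0.52034 = 1.82861 bits

log₂(4) = 2.00000 bits

D_KL(P||U) = 2.00000 - 1.82861 = 0.17139 ≈ 0.1714 bits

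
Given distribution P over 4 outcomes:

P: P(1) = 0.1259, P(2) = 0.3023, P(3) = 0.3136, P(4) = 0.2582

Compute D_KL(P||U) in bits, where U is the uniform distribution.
0.0728 bits

U(i) = 1/4 for all i

D_KL(P||U) = Σ P(x) log₂(P(x) / (1/4))
           = Σ P(x) log₂(P(x)) + log₂(4)
           = log₂(4) - H(P)

H(P) = -Σ P(x) log₂(P(x)):
  -P(1)·log₂(P(1)) = -(0.1259)·log₂(0.1259) = 0.37640
  -P(2)·log₂(P(2)) = -(0.3023)·log₂(0.3023) = 0.52175
  -P(3)·log₂(P(3)) = -(0.3136)·log₂(0.3136) = 0.52465
  -P(4)·log₂(P(4)) = -(0.2582)·log₂(0.2582) = 0.50438
H(P) = 0.37640 + 0.52175 + 0.52465 + 0.50438 = 1.92718 bits

log₂(4) = 2.00000 bits

D_KL(P||U) = 2.00000 - 1.92718 = 0.07282 ≈ 0.0728 bits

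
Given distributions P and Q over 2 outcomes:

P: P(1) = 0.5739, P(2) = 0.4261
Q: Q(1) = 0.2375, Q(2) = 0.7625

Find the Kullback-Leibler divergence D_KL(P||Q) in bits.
0.3728 bits

D_KL(P||Q) = Σ P(x) log₂(P(x)/Q(x))

Computing term by term:
  P(1)·log₂(P(1)/Q(1)) = 0.5739·log₂(0.5739/0.2375) = 0.73050
  P(2)·log₂(P(2)/Q(2)) = 0.4261·log₂(0.4261/0.7625) = -0.35773

D_KL(P||Q) = 0.73050 - 0.35773 = 0.37277 ≈ 0.3728 bits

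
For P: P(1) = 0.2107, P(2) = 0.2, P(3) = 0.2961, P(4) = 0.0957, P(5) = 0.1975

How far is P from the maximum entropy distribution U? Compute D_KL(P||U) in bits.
0.0781 bits

U(i) = 1/5 for all i

D_KL(P||U) = Σ P(x) log₂(P(x) / (1/5))
           = Σ P(x) log₂(P(x)) + log₂(5)
           = log₂(5) - H(P)

H(P) = -Σ P(x) log₂(P(x)):
  -P(1)·log₂(P(1)) = -(0.2107)·log₂(0.2107) = 0.47339
  -P(2)·log₂(P(2)) = -(0.2)·log₂(0.2) = 0.46439
  -P(3)·log₂(P(3)) = -(0.2961)·log₂(0.2961) = 0.51991
  -P(4)·log₂(P(4)) = -(0.0957)·log₂(0.0957) = 0.32398
  -P(5)·log₂(P(5)) = -(0.1975)·log₂(0.1975) = 0.46216
H(P) = 0.47339 + 0.46439 + 0.51991 + 0.32398 + 0.46216 = 2.24383 bits

log₂(5) = 2.32193 bits

D_KL(P||U) = 2.32193 - 2.24383 = 0.07810 ≈ 0.0781 bits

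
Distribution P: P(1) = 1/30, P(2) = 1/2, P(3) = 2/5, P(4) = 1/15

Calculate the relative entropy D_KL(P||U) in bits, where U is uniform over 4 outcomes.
0.5472 bits

U(i) = 1/4 for all i

D_KL(P||U) = Σ P(x) log₂(P(x) / (1/4))
           = Σ P(x) log₂(P(x)) + log₂(4)
           = log₂(4) - H(P)

H(P) = -Σ P(x) log₂(P(x)):
  -P(1)·log₂(P(1)) = -(1/30)·log₂(1/30) = 0.16356
  -P(2)·log₂(P(2)) = -(1/2)·log₂(1/2) = 0.50000
  -P(3)·log₂(P(3)) = -(2/5)·log₂(2/5) = 0.52877
  -P(4)·log₂(P(4)) = -(1/15)·log₂(1/15) = 0.26046
H(P) = 0.16356 + 0.50000 + 0.52877 + 0.26046 = 1.45279 bits

log₂(4) = 2.00000 bits

D_KL(P||U) = 2.00000 - 1.45279 = 0.54721 ≈ 0.5472 bits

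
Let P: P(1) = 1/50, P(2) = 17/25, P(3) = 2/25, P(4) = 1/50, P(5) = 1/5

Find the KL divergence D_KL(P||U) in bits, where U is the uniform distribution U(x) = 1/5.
0.9619 bits

U(i) = 1/5 for all i

D_KL(P||U) = Σ P(x) log₂(P(x) / (1/5))
           = Σ P(x) log₂(P(x)) + log₂(5)
           = log₂(5) - H(P)

H(P) = -Σ P(x) log₂(P(x)):
  -P(1)·log₂(P(1)) = -(1/50)·log₂(1/50) = 0.11288
  -P(2)·log₂(P(2)) = -(17/25)·log₂(17/25) = 0.37835
  -P(3)·log₂(P(3)) = -(2/25)·log₂(2/25) = 0.29151
  -P(4)·log₂(P(4)) = -(1/50)·log₂(1/50) = 0.11288
  -P(5)·log₂(P(5)) = -(1/5)·log₂(1/5) = 0.46439
H(P) = 0.11288 + 0.37835 + 0.29151 + 0.11288 + 0.46439 = 1.36001 bits

log₂(5) = 2.32193 bits

D_KL(P||U) = 2.32193 - 1.36001 = 0.96192 ≈ 0.9619 bits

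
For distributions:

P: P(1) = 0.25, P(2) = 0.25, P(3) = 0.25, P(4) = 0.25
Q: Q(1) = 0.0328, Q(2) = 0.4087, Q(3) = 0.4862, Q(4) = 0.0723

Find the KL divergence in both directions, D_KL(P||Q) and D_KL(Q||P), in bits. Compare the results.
D_KL(P||Q) = 0.7628 bits, D_KL(Q||P) = 0.5309 bits. D_KL(P||Q) is larger than D_KL(Q||P) by 0.2319 bits; the two directions differ.

D_KL(P||Q) = Σ P(x) log₂(P(x)/Q(x))

Computing term by term:
  P(1)·log₂(P(1)/Q(1)) = 0.25·log₂(0.25/0.0328) = 0.73254
  P(2)·log₂(P(2)/Q(2)) = 0.25·log₂(0.25/0.4087) = -0.17728
  P(3)·log₂(P(3)/Q(3)) = 0.25·log₂(0.25/0.4862) = -0.23991
  P(4)·log₂(P(4)/Q(4)) = 0.25·log₂(0.25/0.0723) = 0.44747

D_KL(P||Q) = 0.73254 - 0.17728 - 0.23991 + 0.44747 = 0.76282 ≈ 0.7628 bits

D_KL(Q||P) = Σ Q(x) log₂(Q(x)/P(x))

Computing term by term:
  Q(1)·log₂(Q(1)/P(1)) = 0.0328·log₂(0.0328/0.25) = -0.09611
  Q(2)·log₂(Q(2)/P(2)) = 0.4087·log₂(0.4087/0.25) = 0.28981
  Q(3)·log₂(Q(3)/P(3)) = 0.4862·log₂(0.4862/0.25) = 0.46657
  Q(4)·log₂(Q(4)/P(4)) = 0.0723·log₂(0.0723/0.25) = -0.12941

D_KL(Q||P) = -0.09611 + 0.28981 + 0.46657 - 0.12941 = 0.53086 ≈ 0.5309 bits

These are NOT equal (difference: 0.2319 bits). KL divergence is asymmetric: D_KL(P||Q) ≠ D_KL(Q||P) in general.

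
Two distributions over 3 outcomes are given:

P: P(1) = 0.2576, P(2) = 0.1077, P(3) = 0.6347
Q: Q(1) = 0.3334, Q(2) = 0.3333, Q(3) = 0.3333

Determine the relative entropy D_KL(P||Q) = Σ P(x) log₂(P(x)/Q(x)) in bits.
0.3184 bits

D_KL(P||Q) = Σ P(x) log₂(P(x)/Q(x))

Computing term by term:
  P(1)·log₂(P(1)/Q(1)) = 0.2576·log₂(0.2576/0.3334) = -0.09586
  P(2)·log₂(P(2)/Q(2)) = 0.1077·log₂(0.1077/0.3333) = -0.17553
  P(3)·log₂(P(3)/Q(3)) = 0.6347·log₂(0.6347/0.3333) = 0.58980

D_KL(P||Q) = -0.09586 - 0.17553 + 0.58980 = 0.31841 ≈ 0.3184 bits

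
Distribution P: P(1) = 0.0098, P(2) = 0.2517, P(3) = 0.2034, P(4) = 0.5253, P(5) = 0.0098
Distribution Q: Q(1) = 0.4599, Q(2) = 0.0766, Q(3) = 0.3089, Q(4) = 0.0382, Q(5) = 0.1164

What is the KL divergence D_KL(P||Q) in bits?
2.2064 bits

D_KL(P||Q) = Σ P(x) log₂(P(x)/Q(x))

Computing term by term:
  P(1)·log₂(P(1)/Q(1)) = 0.0098·log₂(0.0098/0.4599) = -0.05441
  P(2)·log₂(P(2)/Q(2)) = 0.2517·log₂(0.2517/0.0766) = 0.43199
  P(3)·log₂(P(3)/Q(3)) = 0.2034·log₂(0.2034/0.3089) = -0.12261
  P(4)·log₂(P(4)/Q(4)) = 0.5253·log₂(0.5253/0.0382) = 1.98642
  P(5)·log₂(P(5)/Q(5)) = 0.0098·log₂(0.0098/0.1164) = -0.03499

D_KL(P||Q) = -0.05441 + 0.43199 - 0.12261 + 1.98642 - 0.03499 = 2.20640 ≈ 2.2064 bits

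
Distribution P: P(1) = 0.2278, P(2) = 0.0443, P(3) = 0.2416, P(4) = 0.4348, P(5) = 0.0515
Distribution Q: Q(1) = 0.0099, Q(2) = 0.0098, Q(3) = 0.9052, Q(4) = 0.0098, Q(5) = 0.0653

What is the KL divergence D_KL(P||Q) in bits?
3.0280 bits

D_KL(P||Q) = Σ P(x) log₂(P(x)/Q(x))

Computing term by term:
  P(1)·log₂(P(1)/Q(1)) = 0.2278·log₂(0.2278/0.0099) = 1.03061
  P(2)·log₂(P(2)/Q(2)) = 0.0443·log₂(0.0443/0.0098) = 0.09642
  P(3)·log₂(P(3)/Q(3)) = 0.2416·log₂(0.2416/0.9052) = -0.46040
  P(4)·log₂(P(4)/Q(4)) = 0.4348·log₂(0.4348/0.0098) = 2.37898
  P(5)·log₂(P(5)/Q(5)) = 0.0515·log₂(0.0515/0.0653) = -0.01764

D_KL(P||Q) = 1.03061 + 0.09642 - 0.46040 + 2.37898 - 0.01764 = 3.02797 ≈ 3.0280 bits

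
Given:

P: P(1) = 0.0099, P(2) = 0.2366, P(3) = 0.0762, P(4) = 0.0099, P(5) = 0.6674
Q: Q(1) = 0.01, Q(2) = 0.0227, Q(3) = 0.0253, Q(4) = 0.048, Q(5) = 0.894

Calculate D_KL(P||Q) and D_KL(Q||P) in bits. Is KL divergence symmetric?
D_KL(P||Q) = 0.6172 bits, D_KL(Q||P) = 0.3695 bits. No, KL divergence is not symmetric.

D_KL(P||Q) = Σ P(x) log₂(P(x)/Q(x))

Computing term by term:
  P(1)·log₂(P(1)/Q(1)) = 0.0099·log₂(0.0099/0.01) = -0.00014
  P(2)·log₂(P(2)/Q(2)) = 0.2366·log₂(0.2366/0.0227) = 0.80011
  P(3)·log₂(P(3)/Q(3)) = 0.0762·log₂(0.0762/0.0253) = 0.12121
  P(4)·log₂(P(4)/Q(4)) = 0.0099·log₂(0.0099/0.048) = -0.02255
  P(5)·log₂(P(5)/Q(5)) = 0.6674·log₂(0.6674/0.894) = -0.28146

D_KL(P||Q) = -0.00014 + 0.80011 + 0.12121 - 0.02255 - 0.28146 = 0.61717 ≈ 0.6172 bits

D_KL(Q||P) = Σ Q(x) log₂(Q(x)/P(x))

Computing term by term:
  Q(1)·log₂(Q(1)/P(1)) = 0.01·log₂(0.01/0.0099) = 0.00014
  Q(2)·log₂(Q(2)/P(2)) = 0.0227·log₂(0.0227/0.2366) = -0.07676
  Q(3)·log₂(Q(3)/P(3)) = 0.0253·log₂(0.0253/0.0762) = -0.04024
  Q(4)·log₂(Q(4)/P(4)) = 0.048·log₂(0.048/0.0099) = 0.10932
  Q(5)·log₂(Q(5)/P(5)) = 0.894·log₂(0.894/0.6674) = 0.37702

D_KL(Q||P) = 0.00014 - 0.07676 - 0.04024 + 0.10932 + 0.37702 = 0.36948 ≈ 0.3695 bits

These are NOT equal (difference: 0.2477 bits). KL divergence is asymmetric: D_KL(P||Q) ≠ D_KL(Q||P) in general.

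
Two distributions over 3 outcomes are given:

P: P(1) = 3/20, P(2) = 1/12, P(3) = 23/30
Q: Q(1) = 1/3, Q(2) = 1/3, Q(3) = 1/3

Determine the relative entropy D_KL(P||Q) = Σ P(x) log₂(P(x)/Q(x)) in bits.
0.5818 bits

D_KL(P||Q) = Σ P(x) log₂(P(x)/Q(x))

Computing term by term:
  P(1)·log₂(P(1)/Q(1)) = (3/20)·log₂((3/20)/(1/3)) = -0.17280
  P(2)·log₂(P(2)/Q(2)) = (1/12)·log₂((1/12)/(1/3)) = -0.16667
  P(3)·log₂(P(3)/Q(3)) = (23/30)·log₂((23/30)/(1/3)) = 0.92125

D_KL(P||Q) = -0.17280 - 0.16667 + 0.92125 = 0.58178 ≈ 0.5818 bits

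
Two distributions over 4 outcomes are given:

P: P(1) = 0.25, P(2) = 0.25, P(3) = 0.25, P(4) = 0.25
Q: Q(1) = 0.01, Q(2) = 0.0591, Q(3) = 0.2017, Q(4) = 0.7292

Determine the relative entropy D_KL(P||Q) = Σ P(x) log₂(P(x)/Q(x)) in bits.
1.3725 bits

D_KL(P||Q) = Σ P(x) log₂(P(x)/Q(x))

Computing term by term:
  P(1)·log₂(P(1)/Q(1)) = 0.25·log₂(0.25/0.01) = 1.16096
  P(2)·log₂(P(2)/Q(2)) = 0.25·log₂(0.25/0.0591) = 0.52017
  P(3)·log₂(P(3)/Q(3)) = 0.25·log₂(0.25/0.2017) = 0.07743
  P(4)·log₂(P(4)/Q(4)) = 0.25·log₂(0.25/0.7292) = -0.38610

D_KL(P||Q) = 1.16096 + 0.52017 + 0.07743 - 0.38610 = 1.37246 ≈ 1.3725 bits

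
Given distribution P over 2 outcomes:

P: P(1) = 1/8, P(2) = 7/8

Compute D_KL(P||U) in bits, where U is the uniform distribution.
0.4564 bits

U(i) = 1/2 for all i

D_KL(P||U) = Σ P(x) log₂(P(x) / (1/2))
           = Σ P(x) log₂(P(x)) + log₂(2)
           = log₂(2) - H(P)

H(P) = -Σ P(x) log₂(P(x)):
  -P(1)·log₂(P(1)) = -(1/8)·log₂(1/8) = 0.37500
  -P(2)·log₂(P(2)) = -(7/8)·log₂(7/8) = 0.16856
H(P) = 0.37500 + 0.16856 = 0.54356 bits

log₂(2) = 1.00000 bits

D_KL(P||U) = 1.00000 - 0.54356 = 0.45644 ≈ 0.4564 bits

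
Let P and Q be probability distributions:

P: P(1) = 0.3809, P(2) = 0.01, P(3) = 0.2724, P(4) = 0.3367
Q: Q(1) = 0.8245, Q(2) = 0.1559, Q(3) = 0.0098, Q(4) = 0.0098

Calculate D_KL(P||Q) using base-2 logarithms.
2.5607 bits

D_KL(P||Q) = Σ P(x) log₂(P(x)/Q(x))

Computing term by term:
  P(1)·log₂(P(1)/Q(1)) = 0.3809·log₂(0.3809/0.8245) = -0.42436
  P(2)·log₂(P(2)/Q(2)) = 0.01·log₂(0.01/0.1559) = -0.03963
  P(3)·log₂(P(3)/Q(3)) = 0.2724·log₂(0.2724/0.0098) = 1.30665
  P(4)·log₂(P(4)/Q(4)) = 0.3367·log₂(0.3367/0.0098) = 1.71802

D_KL(P||Q) = -0.42436 - 0.03963 + 1.30665 + 1.71802 = 2.56068 ≈ 2.5607 bits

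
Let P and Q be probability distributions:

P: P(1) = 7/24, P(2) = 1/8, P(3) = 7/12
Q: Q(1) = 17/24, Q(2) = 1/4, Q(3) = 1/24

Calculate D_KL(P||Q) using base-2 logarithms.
1.7226 bits

D_KL(P||Q) = Σ P(x) log₂(P(x)/Q(x))

Computing term by term:
  P(1)·log₂(P(1)/Q(1)) = (7/24)·log₂((7/24)/(17/24)) = -0.37336
  P(2)·log₂(P(2)/Q(2)) = (1/8)·log₂((1/8)/(1/4)) = -0.12500
  P(3)·log₂(P(3)/Q(3)) = (7/12)·log₂((7/12)/(1/24)) = 2.22096

D_KL(P||Q) = -0.37336 - 0.12500 + 2.22096 = 1.72260 ≈ 1.7226 bits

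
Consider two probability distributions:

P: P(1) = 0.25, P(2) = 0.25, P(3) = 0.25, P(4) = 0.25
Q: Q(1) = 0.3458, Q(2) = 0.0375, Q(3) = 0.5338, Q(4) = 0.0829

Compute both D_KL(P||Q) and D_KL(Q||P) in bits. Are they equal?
D_KL(P||Q) = 0.6918 bits, D_KL(Q||P) = 0.5114 bits. No, they are not equal.

D_KL(P||Q) = Σ P(x) log₂(P(x)/Q(x))

Computing term by term:
  P(1)·log₂(P(1)/Q(1)) = 0.25·log₂(0.25/0.3458) = -0.11700
  P(2)·log₂(P(2)/Q(2)) = 0.25·log₂(0.25/0.0375) = 0.68424
  P(3)·log₂(P(3)/Q(3)) = 0.25·log₂(0.25/0.5338) = -0.27359
  P(4)·log₂(P(4)/Q(4)) = 0.25·log₂(0.25/0.0829) = 0.39812

D_KL(P||Q) = -0.11700 + 0.68424 - 0.27359 + 0.39812 = 0.69177 ≈ 0.6918 bits

D_KL(Q||P) = Σ Q(x) log₂(Q(x)/P(x))

Computing term by term:
  Q(1)·log₂(Q(1)/P(1)) = 0.3458·log₂(0.3458/0.25) = 0.16184
  Q(2)·log₂(Q(2)/P(2)) = 0.0375·log₂(0.0375/0.25) = -0.10264
  Q(3)·log₂(Q(3)/P(3)) = 0.5338·log₂(0.5338/0.25) = 0.58418
  Q(4)·log₂(Q(4)/P(4)) = 0.0829·log₂(0.0829/0.25) = -0.13202

D_KL(Q||P) = 0.16184 - 0.10264 + 0.58418 - 0.13202 = 0.51136 ≈ 0.5114 bits

These are NOT equal (difference: 0.1804 bits). KL divergence is asymmetric: D_KL(P||Q) ≠ D_KL(Q||P) in general.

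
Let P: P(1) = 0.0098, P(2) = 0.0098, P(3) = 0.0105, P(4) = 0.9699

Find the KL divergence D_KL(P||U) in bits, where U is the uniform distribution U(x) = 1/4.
1.7574 bits

U(i) = 1/4 for all i

D_KL(P||U) = Σ P(x) log₂(P(x) / (1/4))
           = Σ P(x) log₂(P(x)) + log₂(4)
           = log₂(4) - H(P)

H(P) = -Σ P(x) log₂(P(x)):
  -P(1)·log₂(P(1)) = -(0.0098)·log₂(0.0098) = 0.06540
  -P(2)·log₂(P(2)) = -(0.0098)·log₂(0.0098) = 0.06540
  -P(3)·log₂(P(3)) = -(0.0105)·log₂(0.0105) = 0.06902
  -P(4)·log₂(P(4)) = -(0.9699)·log₂(0.9699) = 0.04276
H(P) = 0.06540 + 0.06540 + 0.06902 + 0.04276 = 0.24258 bits

log₂(4) = 2.00000 bits

D_KL(P||U) = 2.00000 - 0.24258 = 1.75742 ≈ 1.7574 bits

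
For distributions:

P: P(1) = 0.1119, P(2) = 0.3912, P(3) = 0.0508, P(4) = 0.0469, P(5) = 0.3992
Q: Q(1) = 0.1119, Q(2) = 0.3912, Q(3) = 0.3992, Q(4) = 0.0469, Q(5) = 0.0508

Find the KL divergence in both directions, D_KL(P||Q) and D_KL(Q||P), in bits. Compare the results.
D_KL(P||Q) = 1.0362 bits, D_KL(Q||P) = 1.0362 bits. The two directions give exactly the same value for this pair.

D_KL(P||Q) = Σ P(x) log₂(P(x)/Q(x))

Computing term by term:
  P(1)·log₂(P(1)/Q(1)) = 0.1119·log₂(0.1119/0.1119) = 0.00000
  P(2)·log₂(P(2)/Q(2)) = 0.3912·log₂(0.3912/0.3912) = 0.00000
  P(3)·log₂(P(3)/Q(3)) = 0.0508·log₂(0.0508/0.3992) = -0.15109
  P(4)·log₂(P(4)/Q(4)) = 0.0469·log₂(0.0469/0.0469) = 0.00000
  P(5)·log₂(P(5)/Q(5)) = 0.3992·log₂(0.3992/0.0508) = 1.18731

D_KL(P||Q) = 0.00000 + 0.00000 - 0.15109 + 0.00000 + 1.18731 = 1.03622 ≈ 1.0362 bits

D_KL(Q||P) = Σ Q(x) log₂(Q(x)/P(x))

Computing term by term:
  Q(1)·log₂(Q(1)/P(1)) = 0.1119·log₂(0.1119/0.1119) = 0.00000
  Q(2)·log₂(Q(2)/P(2)) = 0.3912·log₂(0.3912/0.3912) = 0.00000
  Q(3)·log₂(Q(3)/P(3)) = 0.3992·log₂(0.3992/0.0508) = 1.18731
  Q(4)·log₂(Q(4)/P(4)) = 0.0469·log₂(0.0469/0.0469) = 0.00000
  Q(5)·log₂(Q(5)/P(5)) = 0.0508·log₂(0.0508/0.3992) = -0.15109

D_KL(Q||P) = 0.00000 + 0.00000 + 1.18731 + 0.00000 - 0.15109 = 1.03622 ≈ 1.0362 bits

These ARE equal here. Q is P with outcomes relabeled (Q(3) = P(5), Q(5) = P(3)) by a relabeling that is its own inverse, so the two sums contain exactly the same terms in a different order. This is a special case — KL divergence is not symmetric in general: D_KL(P||Q) ≠ D_KL(Q||P) for most P, Q.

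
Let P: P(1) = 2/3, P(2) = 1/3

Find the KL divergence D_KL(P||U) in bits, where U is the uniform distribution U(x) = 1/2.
0.0817 bits

U(i) = 1/2 for all i

D_KL(P||U) = Σ P(x) log₂(P(x) / (1/2))
           = Σ P(x) log₂(P(x)) + log₂(2)
           = log₂(2) - H(P)

H(P) = -Σ P(x) log₂(P(x)):
  -P(1)·log₂(P(1)) = -(2/3)·log₂(2/3) = 0.38998
  -P(2)·log₂(P(2)) = -(1/3)·log₂(1/3) = 0.52832
H(P) = 0.38998 + 0.52832 = 0.91830 bits

log₂(2) = 1.00000 bits

D_KL(P||U) = 1.00000 - 0.91830 = 0.08170 ≈ 0.0817 bits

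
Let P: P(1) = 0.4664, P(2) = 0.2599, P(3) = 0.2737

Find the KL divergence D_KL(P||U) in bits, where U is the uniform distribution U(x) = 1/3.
0.0549 bits

U(i) = 1/3 for all i

D_KL(P||U) = Σ P(x) log₂(P(x) / (1/3))
           = Σ P(x) log₂(P(x)) + log₂(3)
           = log₂(3) - H(P)

H(P) = -Σ P(x) log₂(P(x)):
  -P(1)·log₂(P(1)) = -(0.4664)·log₂(0.4664) = 0.51321
  -P(2)·log₂(P(2)) = -(0.2599)·log₂(0.2599) = 0.50524
  -P(3)·log₂(P(3)) = -(0.2737)·log₂(0.2737) = 0.51164
H(P) = 0.51321 + 0.50524 + 0.51164 = 1.53009 bits

log₂(3) = 1.58496 bits

D_KL(P||U) = 1.58496 - 1.53009 = 0.05487 ≈ 0.0549 bits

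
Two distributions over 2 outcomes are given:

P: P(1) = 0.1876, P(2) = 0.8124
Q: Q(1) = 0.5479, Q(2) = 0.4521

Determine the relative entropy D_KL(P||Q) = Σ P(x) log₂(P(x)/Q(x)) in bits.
0.3968 bits

D_KL(P||Q) = Σ P(x) log₂(P(x)/Q(x))

Computing term by term:
  P(1)·log₂(P(1)/Q(1)) = 0.1876·log₂(0.1876/0.5479) = -0.29008
  P(2)·log₂(P(2)/Q(2)) = 0.8124·log₂(0.8124/0.4521) = 0.68692

D_KL(P||Q) = -0.29008 + 0.68692 = 0.39684 ≈ 0.3968 bits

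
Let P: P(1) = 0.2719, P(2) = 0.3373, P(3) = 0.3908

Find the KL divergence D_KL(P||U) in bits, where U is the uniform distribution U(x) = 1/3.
0.0155 bits

U(i) = 1/3 for all i

D_KL(P||U) = Σ P(x) log₂(P(x) / (1/3))
           = Σ P(x) log₂(P(x)) + log₂(3)
           = log₂(3) - H(P)

H(P) = -Σ P(x) log₂(P(x)):
  -P(1)·log₂(P(1)) = -(0.2719)·log₂(0.2719) = 0.51086
  -P(2)·log₂(P(2)) = -(0.3373)·log₂(0.3373) = 0.52885
  -P(3)·log₂(P(3)) = -(0.3908)·log₂(0.3908) = 0.52973
H(P) = 0.51086 + 0.52885 + 0.52973 = 1.56944 bits

log₂(3) = 1.58496 bits

D_KL(P||U) = 1.58496 - 1.56944 = 0.01552 ≈ 0.0155 bits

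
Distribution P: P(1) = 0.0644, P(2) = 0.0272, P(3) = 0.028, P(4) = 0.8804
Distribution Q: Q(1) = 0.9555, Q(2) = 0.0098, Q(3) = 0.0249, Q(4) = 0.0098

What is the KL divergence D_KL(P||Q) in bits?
5.5073 bits

D_KL(P||Q) = Σ P(x) log₂(P(x)/Q(x))

Computing term by term:
  P(1)·log₂(P(1)/Q(1)) = 0.0644·log₂(0.0644/0.9555) = -0.25059
  P(2)·log₂(P(2)/Q(2)) = 0.0272·log₂(0.0272/0.0098) = 0.04006
  P(3)·log₂(P(3)/Q(3)) = 0.028·log₂(0.028/0.0249) = 0.00474
  P(4)·log₂(P(4)/Q(4)) = 0.8804·log₂(0.8804/0.0098) = 5.71312

D_KL(P||Q) = -0.25059 + 0.04006 + 0.00474 + 5.71312 = 5.50733 ≈ 5.5073 bits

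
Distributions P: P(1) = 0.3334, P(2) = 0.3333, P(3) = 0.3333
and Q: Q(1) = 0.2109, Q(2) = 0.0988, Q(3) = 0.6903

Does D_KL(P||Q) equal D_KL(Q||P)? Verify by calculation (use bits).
D_KL(P||Q) = 0.4549 bits, D_KL(Q||P) = 0.4124 bits. No — D_KL(P||Q) ≠ D_KL(Q||P) for this pair.

D_KL(P||Q) = Σ P(x) log₂(P(x)/Q(x))

Computing term by term:
  P(1)·log₂(P(1)/Q(1)) = 0.3334·log₂(0.3334/0.2109) = 0.22028
  P(2)·log₂(P(2)/Q(2)) = 0.3333·log₂(0.3333/0.0988) = 0.58469
  P(3)·log₂(P(3)/Q(3)) = 0.3333·log₂(0.3333/0.6903) = -0.35010

D_KL(P||Q) = 0.22028 + 0.58469 - 0.35010 = 0.45487 ≈ 0.4549 bits

D_KL(Q||P) = Σ Q(x) log₂(Q(x)/P(x))

Computing term by term:
  Q(1)·log₂(Q(1)/P(1)) = 0.2109·log₂(0.2109/0.3334) = -0.13934
  Q(2)·log₂(Q(2)/P(2)) = 0.0988·log₂(0.0988/0.3333) = -0.17332
  Q(3)·log₂(Q(3)/P(3)) = 0.6903·log₂(0.6903/0.3333) = 0.72509

D_KL(Q||P) = -0.13934 - 0.17332 + 0.72509 = 0.41243 ≈ 0.4124 bits

These are NOT equal (difference: 0.0425 bits). KL divergence is asymmetric: D_KL(P||Q) ≠ D_KL(Q||P) in general.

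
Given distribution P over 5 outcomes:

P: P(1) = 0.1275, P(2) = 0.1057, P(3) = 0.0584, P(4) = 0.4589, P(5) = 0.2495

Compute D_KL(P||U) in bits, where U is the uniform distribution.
0.3457 bits

U(i) = 1/5 for all i

D_KL(P||U) = Σ P(x) log₂(P(x) / (1/5))
           = Σ P(x) log₂(P(x)) + log₂(5)
           = log₂(5) - H(P)

H(P) = -Σ P(x) log₂(P(x)):
  -P(1)·log₂(P(1)) = -(0.1275)·log₂(0.1275) = 0.37886
  -P(2)·log₂(P(2)) = -(0.1057)·log₂(0.1057) = 0.34267
  -P(3)·log₂(P(3)) = -(0.0584)·log₂(0.0584) = 0.23932
  -P(4)·log₂(P(4)) = -(0.4589)·log₂(0.4589) = 0.51569
  -P(5)·log₂(P(5)) = -(0.2495)·log₂(0.2495) = 0.49972
H(P) = 0.37886 + 0.34267 + 0.23932 + 0.51569 + 0.49972 = 1.97626 bits

log₂(5) = 2.32193 bits

D_KL(P||U) = 2.32193 - 1.97626 = 0.34567 ≈ 0.3457 bits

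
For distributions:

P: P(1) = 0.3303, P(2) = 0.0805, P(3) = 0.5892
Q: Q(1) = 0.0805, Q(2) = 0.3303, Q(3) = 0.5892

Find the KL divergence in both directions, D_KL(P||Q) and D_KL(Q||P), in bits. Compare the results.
D_KL(P||Q) = 0.5088 bits, D_KL(Q||P) = 0.5088 bits. The two directions give exactly the same value for this pair.

D_KL(P||Q) = Σ P(x) log₂(P(x)/Q(x))

Computing term by term:
  P(1)·log₂(P(1)/Q(1)) = 0.3303·log₂(0.3303/0.0805) = 0.67273
  P(2)·log₂(P(2)/Q(2)) = 0.0805·log₂(0.0805/0.3303) = -0.16396
  P(3)·log₂(P(3)/Q(3)) = 0.5892·log₂(0.5892/0.5892) = 0.00000

D_KL(P||Q) = 0.67273 - 0.16396 + 0.00000 = 0.50877 ≈ 0.5088 bits

D_KL(Q||P) = Σ Q(x) log₂(Q(x)/P(x))

Computing term by term:
  Q(1)·log₂(Q(1)/P(1)) = 0.0805·log₂(0.0805/0.3303) = -0.16396
  Q(2)·log₂(Q(2)/P(2)) = 0.3303·log₂(0.3303/0.0805) = 0.67273
  Q(3)·log₂(Q(3)/P(3)) = 0.5892·log₂(0.5892/0.5892) = 0.00000

D_KL(Q||P) = -0.16396 + 0.67273 + 0.00000 = 0.50877 ≈ 0.5088 bits

These ARE equal here. Q is P with outcomes relabeled (Q(1) = P(2), Q(2) = P(1)) by a relabeling that is its own inverse, so the two sums contain exactly the same terms in a different order. This is a special case — KL divergence is not symmetric in general: D_KL(P||Q) ≠ D_KL(Q||P) for most P, Q.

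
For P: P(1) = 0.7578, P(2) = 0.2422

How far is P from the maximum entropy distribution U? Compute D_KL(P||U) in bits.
0.2013 bits

U(i) = 1/2 for all i

D_KL(P||U) = Σ P(x) log₂(P(x) / (1/2))
           = Σ P(x) log₂(P(x)) + log₂(2)
           = log₂(2) - H(P)

H(P) = -Σ P(x) log₂(P(x)):
  -P(1)·log₂(P(1)) = -(0.7578)·log₂(0.7578) = 0.30320
  -P(2)·log₂(P(2)) = -(0.2422)·log₂(0.2422) = 0.49548
H(P) = 0.30320 + 0.49548 = 0.79868 bits

log₂(2) = 1.00000 bits

D_KL(P||U) = 1.00000 - 0.79868 = 0.20132 ≈ 0.2013 bits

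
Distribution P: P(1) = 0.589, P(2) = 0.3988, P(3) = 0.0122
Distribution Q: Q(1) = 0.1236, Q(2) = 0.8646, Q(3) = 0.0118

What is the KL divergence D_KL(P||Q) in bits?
0.8822 bits

D_KL(P||Q) = Σ P(x) log₂(P(x)/Q(x))

Computing term by term:
  P(1)·log₂(P(1)/Q(1)) = 0.589·log₂(0.589/0.1236) = 1.32677
  P(2)·log₂(P(2)/Q(2)) = 0.3988·log₂(0.3988/0.8646) = -0.44521
  P(3)·log₂(P(3)/Q(3)) = 0.0122·log₂(0.0122/0.0118) = 0.00059

D_KL(P||Q) = 1.32677 - 0.44521 + 0.00059 = 0.88215 ≈ 0.8822 bits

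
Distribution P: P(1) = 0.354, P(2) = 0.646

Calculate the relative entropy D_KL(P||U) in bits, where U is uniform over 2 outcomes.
0.0624 bits

U(i) = 1/2 for all i

D_KL(P||U) = Σ P(x) log₂(P(x) / (1/2))
           = Σ P(x) log₂(P(x)) + log₂(2)
           = log₂(2) - H(P)

H(P) = -Σ P(x) log₂(P(x)):
  -P(1)·log₂(P(1)) = -(0.354)·log₂(0.354) = 0.53036
  -P(2)·log₂(P(2)) = -(0.646)·log₂(0.646) = 0.40723
H(P) = 0.53036 + 0.40723 = 0.93759 bits

log₂(2) = 1.00000 bits

D_KL(P||U) = 1.00000 - 0.93759 = 0.06241 ≈ 0.0624 bits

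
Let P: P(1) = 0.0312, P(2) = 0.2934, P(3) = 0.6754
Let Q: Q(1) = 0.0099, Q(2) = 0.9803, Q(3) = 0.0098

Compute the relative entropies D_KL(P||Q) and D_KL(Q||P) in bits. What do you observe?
D_KL(P||Q) = 3.6656 bits, D_KL(Q||P) = 1.6298 bits. The two directions give different values (D_KL(P||Q) exceeds D_KL(Q||P) by 2.0358 bits): KL divergence is asymmetric.

D_KL(P||Q) = Σ P(x) log₂(P(x)/Q(x))

Computing term by term:
  P(1)·log₂(P(1)/Q(1)) = 0.0312·log₂(0.0312/0.0099) = 0.05167
  P(2)·log₂(P(2)/Q(2)) = 0.2934·log₂(0.2934/0.9803) = -0.51062
  P(3)·log₂(P(3)/Q(3)) = 0.6754·log₂(0.6754/0.0098) = 4.12454

D_KL(P||Q) = 0.05167 - 0.51062 + 4.12454 = 3.66559 ≈ 3.6656 bits

D_KL(Q||P) = Σ Q(x) log₂(Q(x)/P(x))

Computing term by term:
  Q(1)·log₂(Q(1)/P(1)) = 0.0099·log₂(0.0099/0.0312) = -0.01639
  Q(2)·log₂(Q(2)/P(2)) = 0.9803·log₂(0.9803/0.2934) = 1.70607
  Q(3)·log₂(Q(3)/P(3)) = 0.0098·log₂(0.0098/0.6754) = -0.05985

D_KL(Q||P) = -0.01639 + 1.70607 - 0.05985 = 1.62983 ≈ 1.6298 bits

These are NOT equal (difference: 2.0358 bits). KL divergence is asymmetric: D_KL(P||Q) ≠ D_KL(Q||P) in general.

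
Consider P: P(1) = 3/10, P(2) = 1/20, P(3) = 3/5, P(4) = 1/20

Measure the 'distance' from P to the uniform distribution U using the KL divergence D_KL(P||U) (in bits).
0.6045 bits

U(i) = 1/4 for all i

D_KL(P||U) = Σ P(x) log₂(P(x) / (1/4))
           = Σ P(x) log₂(P(x)) + log₂(4)
           = log₂(4) - H(P)

H(P) = -Σ P(x) log₂(P(x)):
  -P(1)·log₂(P(1)) = -(3/10)·log₂(3/10) = 0.52109
  -P(2)·log₂(P(2)) = -(1/20)·log₂(1/20) = 0.21610
  -P(3)·log₂(P(3)) = -(3/5)·log₂(3/5) = 0.44218
  -P(4)·log₂(P(4)) = -(1/20)·log₂(1/20) = 0.21610
H(P) = 0.52109 + 0.21610 + 0.44218 + 0.21610 = 1.39547 bits

log₂(4) = 2.00000 bits

D_KL(P||U) = 2.00000 - 1.39547 = 0.60453 ≈ 0.6045 bits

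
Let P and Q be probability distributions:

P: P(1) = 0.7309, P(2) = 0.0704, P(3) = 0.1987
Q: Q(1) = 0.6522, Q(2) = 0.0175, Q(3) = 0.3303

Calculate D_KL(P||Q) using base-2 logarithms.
0.1158 bits

D_KL(P||Q) = Σ P(x) log₂(P(x)/Q(x))

Computing term by term:
  P(1)·log₂(P(1)/Q(1)) = 0.7309·log₂(0.7309/0.6522) = 0.12013
  P(2)·log₂(P(2)/Q(2)) = 0.0704·log₂(0.0704/0.0175) = 0.14138
  P(3)·log₂(P(3)/Q(3)) = 0.1987·log₂(0.1987/0.3303) = -0.14568

D_KL(P||Q) = 0.12013 + 0.14138 - 0.14568 = 0.11583 ≈ 0.1158 bits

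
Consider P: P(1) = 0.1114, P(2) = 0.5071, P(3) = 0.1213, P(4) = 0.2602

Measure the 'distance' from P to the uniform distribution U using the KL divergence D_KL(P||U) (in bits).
0.2760 bits

U(i) = 1/4 for all i

D_KL(P||U) = Σ P(x) log₂(P(x) / (1/4))
           = Σ P(x) log₂(P(x)) + log₂(4)
           = log₂(4) - H(P)

H(P) = -Σ P(x) log₂(P(x)):
  -P(1)·log₂(P(1)) = -(0.1114)·log₂(0.1114) = 0.35271
  -P(2)·log₂(P(2)) = -(0.5071)·log₂(0.5071) = 0.49678
  -P(3)·log₂(P(3)) = -(0.1213)·log₂(0.1213) = 0.36916
  -P(4)·log₂(P(4)) = -(0.2602)·log₂(0.2602) = 0.50539
H(P) = 0.35271 + 0.49678 + 0.36916 + 0.50539 = 1.72404 bits

log₂(4) = 2.00000 bits

D_KL(P||U) = 2.00000 - 1.72404 = 0.27596 ≈ 0.2760 bits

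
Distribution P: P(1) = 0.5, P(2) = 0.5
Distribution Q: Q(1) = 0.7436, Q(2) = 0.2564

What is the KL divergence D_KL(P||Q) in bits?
0.1955 bits

D_KL(P||Q) = Σ P(x) log₂(P(x)/Q(x))

Computing term by term:
  P(1)·log₂(P(1)/Q(1)) = 0.5·log₂(0.5/0.7436) = -0.28630
  P(2)·log₂(P(2)/Q(2)) = 0.5·log₂(0.5/0.2564) = 0.48177

D_KL(P||Q) = -0.28630 + 0.48177 = 0.19547 ≈ 0.1955 bits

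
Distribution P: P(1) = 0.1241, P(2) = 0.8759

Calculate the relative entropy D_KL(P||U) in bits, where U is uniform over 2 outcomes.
0.4590 bits

U(i) = 1/2 for all i

D_KL(P||U) = Σ P(x) log₂(P(x) / (1/2))
           = Σ P(x) log₂(P(x)) + log₂(2)
           = log₂(2) - H(P)

H(P) = -Σ P(x) log₂(P(x)):
  -P(1)·log₂(P(1)) = -(0.1241)·log₂(0.1241) = 0.37359
  -P(2)·log₂(P(2)) = -(0.8759)·log₂(0.8759) = 0.16744
H(P) = 0.37359 + 0.16744 = 0.54103 bits

log₂(2) = 1.00000 bits

D_KL(P||U) = 1.00000 - 0.54103 = 0.45897 ≈ 0.4590 bits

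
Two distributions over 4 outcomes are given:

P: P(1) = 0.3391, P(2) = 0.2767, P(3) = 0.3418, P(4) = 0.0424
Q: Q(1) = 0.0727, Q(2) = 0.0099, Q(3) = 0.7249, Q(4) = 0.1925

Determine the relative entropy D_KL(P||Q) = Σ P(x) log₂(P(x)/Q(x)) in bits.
1.6196 bits

D_KL(P||Q) = Σ P(x) log₂(P(x)/Q(x))

Computing term by term:
  P(1)·log₂(P(1)/Q(1)) = 0.3391·log₂(0.3391/0.0727) = 0.75337
  P(2)·log₂(P(2)/Q(2)) = 0.2767·log₂(0.2767/0.0099) = 1.32947
  P(3)·log₂(P(3)/Q(3)) = 0.3418·log₂(0.3418/0.7249) = -0.37073
  P(4)·log₂(P(4)/Q(4)) = 0.0424·log₂(0.0424/0.1925) = -0.09255

D_KL(P||Q) = 0.75337 + 1.32947 - 0.37073 - 0.09255 = 1.61956 ≈ 1.6196 bits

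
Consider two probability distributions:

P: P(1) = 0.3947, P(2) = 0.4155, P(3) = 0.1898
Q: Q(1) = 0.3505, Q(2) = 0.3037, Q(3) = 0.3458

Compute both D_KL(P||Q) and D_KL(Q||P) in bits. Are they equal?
D_KL(P||Q) = 0.0913 bits, D_KL(Q||P) = 0.1019 bits. No, they are not equal.

D_KL(P||Q) = Σ P(x) log₂(P(x)/Q(x))

Computing term by term:
  P(1)·log₂(P(1)/Q(1)) = 0.3947·log₂(0.3947/0.3505) = 0.06763
  P(2)·log₂(P(2)/Q(2)) = 0.4155·log₂(0.4155/0.3037) = 0.18789
  P(3)·log₂(P(3)/Q(3)) = 0.1898·log₂(0.1898/0.3458) = -0.16426

D_KL(P||Q) = 0.06763 + 0.18789 - 0.16426 = 0.09126 ≈ 0.0913 bits

D_KL(Q||P) = Σ Q(x) log₂(Q(x)/P(x))

Computing term by term:
  Q(1)·log₂(Q(1)/P(1)) = 0.3505·log₂(0.3505/0.3947) = -0.06006
  Q(2)·log₂(Q(2)/P(2)) = 0.3037·log₂(0.3037/0.4155) = -0.13733
  Q(3)·log₂(Q(3)/P(3)) = 0.3458·log₂(0.3458/0.1898) = 0.29928

D_KL(Q||P) = -0.06006 - 0.13733 + 0.29928 = 0.10189 ≈ 0.1019 bits

These are NOT equal (difference: 0.0106 bits). KL divergence is asymmetric: D_KL(P||Q) ≠ D_KL(Q||P) in general.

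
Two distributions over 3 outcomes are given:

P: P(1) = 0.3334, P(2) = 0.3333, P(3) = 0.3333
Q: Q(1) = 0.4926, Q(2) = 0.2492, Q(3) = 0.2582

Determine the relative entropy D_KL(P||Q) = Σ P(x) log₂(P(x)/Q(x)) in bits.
0.0748 bits

D_KL(P||Q) = Σ P(x) log₂(P(x)/Q(x))

Computing term by term:
  P(1)·log₂(P(1)/Q(1)) = 0.3334·log₂(0.3334/0.4926) = -0.18776
  P(2)·log₂(P(2)/Q(2)) = 0.3333·log₂(0.3333/0.2492) = 0.13983
  P(3)·log₂(P(3)/Q(3)) = 0.3333·log₂(0.3333/0.2582) = 0.12277

D_KL(P||Q) = -0.18776 + 0.13983 + 0.12277 = 0.07484 ≈ 0.0748 bits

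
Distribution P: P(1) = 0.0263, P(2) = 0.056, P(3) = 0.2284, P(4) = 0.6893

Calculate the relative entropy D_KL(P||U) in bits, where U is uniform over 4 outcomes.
0.7725 bits

U(i) = 1/4 for all i

D_KL(P||U) = Σ P(x) log₂(P(x) / (1/4))
           = Σ P(x) log₂(P(x)) + log₂(4)
           = log₂(4) - H(P)

H(P) = -Σ P(x) log₂(P(x)):
  -P(1)·log₂(P(1)) = -(0.0263)·log₂(0.0263) = 0.13804
  -P(2)·log₂(P(2)) = -(0.056)·log₂(0.056) = 0.23287
  -P(3)·log₂(P(3)) = -(0.2284)·log₂(0.2284) = 0.48658
  -P(4)·log₂(P(4)) = -(0.6893)·log₂(0.6893) = 0.37001
H(P) = 0.13804 + 0.23287 + 0.48658 + 0.37001 = 1.22750 bits

log₂(4) = 2.00000 bits

D_KL(P||U) = 2.00000 - 1.22750 = 0.77250 ≈ 0.7725 bits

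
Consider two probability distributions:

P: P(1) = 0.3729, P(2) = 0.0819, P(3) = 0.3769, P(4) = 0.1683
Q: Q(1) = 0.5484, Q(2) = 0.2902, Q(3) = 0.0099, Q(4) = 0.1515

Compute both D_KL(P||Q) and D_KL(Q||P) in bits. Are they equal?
D_KL(P||Q) = 1.6475 bits, D_KL(Q||P) = 0.7598 bits. No, they are not equal.

D_KL(P||Q) = Σ P(x) log₂(P(x)/Q(x))

Computing term by term:
  P(1)·log₂(P(1)/Q(1)) = 0.3729·log₂(0.3729/0.5484) = -0.20750
  P(2)·log₂(P(2)/Q(2)) = 0.0819·log₂(0.0819/0.2902) = -0.14948
  P(3)·log₂(P(3)/Q(3)) = 0.3769·log₂(0.3769/0.0099) = 1.97895
  P(4)·log₂(P(4)/Q(4)) = 0.1683·log₂(0.1683/0.1515) = 0.02553

D_KL(P||Q) = -0.20750 - 0.14948 + 1.97895 + 0.02553 = 1.64750 ≈ 1.6475 bits

D_KL(Q||P) = Σ Q(x) log₂(Q(x)/P(x))

Computing term by term:
  Q(1)·log₂(Q(1)/P(1)) = 0.5484·log₂(0.5484/0.3729) = 0.30515
  Q(2)·log₂(Q(2)/P(2)) = 0.2902·log₂(0.2902/0.0819) = 0.52965
  Q(3)·log₂(Q(3)/P(3)) = 0.0099·log₂(0.0099/0.3769) = -0.05198
  Q(4)·log₂(Q(4)/P(4)) = 0.1515·log₂(0.1515/0.1683) = -0.02299

D_KL(Q||P) = 0.30515 + 0.52965 - 0.05198 - 0.02299 = 0.75983 ≈ 0.7598 bits

These are NOT equal (difference: 0.8877 bits). KL divergence is asymmetric: D_KL(P||Q) ≠ D_KL(Q||P) in general.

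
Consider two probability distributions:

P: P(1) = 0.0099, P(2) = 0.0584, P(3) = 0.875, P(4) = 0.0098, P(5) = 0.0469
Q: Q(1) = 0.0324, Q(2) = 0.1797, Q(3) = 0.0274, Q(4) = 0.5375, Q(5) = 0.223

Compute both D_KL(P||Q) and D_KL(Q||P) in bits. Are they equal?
D_KL(P||Q) = 4.0987 bits, D_KL(Q||P) = 3.8168 bits. No, they are not equal.

D_KL(P||Q) = Σ P(x) log₂(P(x)/Q(x))

Computing term by term:
  P(1)·log₂(P(1)/Q(1)) = 0.0099·log₂(0.0099/0.0324) = -0.01693
  P(2)·log₂(P(2)/Q(2)) = 0.0584·log₂(0.0584/0.1797) = -0.09470
  P(3)·log₂(P(3)/Q(3)) = 0.875·log₂(0.875/0.0274) = 4.37241
  P(4)·log₂(P(4)/Q(4)) = 0.0098·log₂(0.0098/0.5375) = -0.05662
  P(5)·log₂(P(5)/Q(5)) = 0.0469·log₂(0.0469/0.223) = -0.10550

D_KL(P||Q) = -0.01693 - 0.09470 + 4.37241 - 0.05662 - 0.10550 = 4.09866 ≈ 4.0987 bits

D_KL(Q||P) = Σ Q(x) log₂(Q(x)/P(x))

Computing term by term:
  Q(1)·log₂(Q(1)/P(1)) = 0.0324·log₂(0.0324/0.0099) = 0.05542
  Q(2)·log₂(Q(2)/P(2)) = 0.1797·log₂(0.1797/0.0584) = 0.29139
  Q(3)·log₂(Q(3)/P(3)) = 0.0274·log₂(0.0274/0.875) = -0.13692
  Q(4)·log₂(Q(4)/P(4)) = 0.5375·log₂(0.5375/0.0098) = 3.10532
  Q(5)·log₂(Q(5)/P(5)) = 0.223·log₂(0.223/0.0469) = 0.50161

D_KL(Q||P) = 0.05542 + 0.29139 - 0.13692 + 3.10532 + 0.50161 = 3.81682 ≈ 3.8168 bits

These are NOT equal (difference: 0.2819 bits). KL divergence is asymmetric: D_KL(P||Q) ≠ D_KL(Q||P) in general.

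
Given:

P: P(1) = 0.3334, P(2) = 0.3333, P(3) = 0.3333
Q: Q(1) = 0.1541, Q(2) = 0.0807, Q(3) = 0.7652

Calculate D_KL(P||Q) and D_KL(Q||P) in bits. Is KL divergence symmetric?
D_KL(P||Q) = 0.6536 bits, D_KL(Q||P) = 0.5808 bits. No, KL divergence is not symmetric.

D_KL(P||Q) = Σ P(x) log₂(P(x)/Q(x))

Computing term by term:
  P(1)·log₂(P(1)/Q(1)) = 0.3334·log₂(0.3334/0.1541) = 0.37120
  P(2)·log₂(P(2)/Q(2)) = 0.3333·log₂(0.3333/0.0807) = 0.68199
  P(3)·log₂(P(3)/Q(3)) = 0.3333·log₂(0.3333/0.7652) = -0.39963

D_KL(P||Q) = 0.37120 + 0.68199 - 0.39963 = 0.65356 ≈ 0.6536 bits

D_KL(Q||P) = Σ Q(x) log₂(Q(x)/P(x))

Computing term by term:
  Q(1)·log₂(Q(1)/P(1)) = 0.1541·log₂(0.1541/0.3334) = -0.17157
  Q(2)·log₂(Q(2)/P(2)) = 0.0807·log₂(0.0807/0.3333) = -0.16513
  Q(3)·log₂(Q(3)/P(3)) = 0.7652·log₂(0.7652/0.3333) = 0.91749

D_KL(Q||P) = -0.17157 - 0.16513 + 0.91749 = 0.58079 ≈ 0.5808 bits

These are NOT equal (difference: 0.0728 bits). KL divergence is asymmetric: D_KL(P||Q) ≠ D_KL(Q||P) in general.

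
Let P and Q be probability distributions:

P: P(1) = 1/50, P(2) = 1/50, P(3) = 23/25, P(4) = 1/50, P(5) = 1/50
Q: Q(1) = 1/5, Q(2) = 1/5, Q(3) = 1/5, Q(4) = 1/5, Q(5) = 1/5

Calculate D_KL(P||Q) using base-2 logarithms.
1.7597 bits

D_KL(P||Q) = Σ P(x) log₂(P(x)/Q(x))

Computing term by term:
  P(1)·log₂(P(1)/Q(1)) = (1/50)·log₂((1/50)/(1/5)) = -0.06644
  P(2)·log₂(P(2)/Q(2)) = (1/50)·log₂((1/50)/(1/5)) = -0.06644
  P(3)·log₂(P(3)/Q(3)) = (23/25)·log₂((23/25)/(1/5)) = 2.02550
  P(4)·log₂(P(4)/Q(4)) = (1/50)·log₂((1/50)/(1/5)) = -0.06644
  P(5)·log₂(P(5)/Q(5)) = (1/50)·log₂((1/50)/(1/5)) = -0.06644

D_KL(P||Q) = -0.06644 - 0.06644 + 2.02550 - 0.06644 - 0.06644 = 1.75974 ≈ 1.7597 bits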